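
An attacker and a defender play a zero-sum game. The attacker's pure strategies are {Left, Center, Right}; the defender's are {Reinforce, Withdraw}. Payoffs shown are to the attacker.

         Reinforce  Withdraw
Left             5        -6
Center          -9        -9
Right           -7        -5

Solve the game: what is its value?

-67/13

Row minima: Left → -6, Center → -9, Right → -7; maximin = -6.
Column maxima: Reinforce → 5, Withdraw → -5; minimax = -5.
-6 ≠ -5, so there is no saddle point; optimal play is mixed.
Center is strictly dominated by Left, so the attacker never plays it.
On the remaining 2×2 (Left, Right vs Reinforce, Withdraw):
Let the attacker play Left with probability p. Expected payoff against Reinforce: 5p + (-7)(1−p) = 12p − 7; against Withdraw: (-6)p + (-5)(1−p) = −p − 5.
Setting these equal: 12p − 7 = −p − 5 ⇒ 13p = 2 ⇒ p = 2/13, and the value is (12)·(2/13) − 7 = -67/13.
For the defender: with q = P(Reinforce), equating Left's and Right's payoffs gives 11q − 6 = −2q − 5 ⇒ q = 1/13.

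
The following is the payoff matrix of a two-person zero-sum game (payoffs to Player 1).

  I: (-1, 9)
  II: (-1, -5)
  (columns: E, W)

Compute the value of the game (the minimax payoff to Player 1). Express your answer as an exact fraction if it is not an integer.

Row minima: I → -1, II → -5; maximin = -1.
Column maxima: E → -1, W → 9; minimax = -1.
Since maximin = minimax = -1, there is a saddle point and the value is -1.

-1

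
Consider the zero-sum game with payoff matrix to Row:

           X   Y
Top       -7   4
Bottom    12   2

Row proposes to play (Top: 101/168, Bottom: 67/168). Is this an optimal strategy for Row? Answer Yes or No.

No

Against X this mix gives (101/168)·(-7) + (67/168)·12 = 97/168.
Against Y this mix gives (101/168)·4 + (67/168)·2 = 269/84.
Column will play X, holding Row to 97/168. Shifting weight toward the row that does better against X would raise this floor (the equalizing mix achieves 62/21 against both X and Y), so the proposed strategy is not optimal.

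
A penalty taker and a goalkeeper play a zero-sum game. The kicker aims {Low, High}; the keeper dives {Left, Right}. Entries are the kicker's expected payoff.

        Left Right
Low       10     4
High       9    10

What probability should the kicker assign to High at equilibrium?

6/7

Row minima: Low → 4, High → 9; maximin = 9.
Column maxima: Left → 10, Right → 10; minimax = 10.
9 ≠ 10, so there is no saddle point; optimal play is mixed.
Let the kicker play Low with probability p. Expected payoff against Left: 10p + 9(1−p) = p + 9; against Right: 4p + 10(1−p) = −6p + 10.
Setting these equal: p + 9 = −6p + 10 ⇒ 7p = 1 ⇒ p = 1/7, and the value is (1)·(1/7) + 9 = 64/7.
For the keeper: with q = P(Left), equating Low's and High's payoffs gives 6q + 4 = −q + 10 ⇒ q = 6/7.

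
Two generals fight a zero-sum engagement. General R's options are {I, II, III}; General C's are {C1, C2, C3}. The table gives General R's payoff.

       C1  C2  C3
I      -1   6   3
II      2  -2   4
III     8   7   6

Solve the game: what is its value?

6

Row minima: I → -1, II → -2, III → 6; maximin = 6.
Column maxima: C1 → 8, C2 → 7, C3 → 6; minimax = 6.
Since maximin = minimax = 6, there is a saddle point and the value is 6.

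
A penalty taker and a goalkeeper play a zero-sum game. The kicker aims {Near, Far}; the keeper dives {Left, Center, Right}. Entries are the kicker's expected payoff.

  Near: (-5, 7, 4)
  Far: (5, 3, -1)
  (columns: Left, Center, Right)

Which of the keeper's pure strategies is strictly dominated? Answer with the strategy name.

Right holds the kicker's payoff strictly below Center in every row: 4 < 7, -1 < 3.
So Center is strictly dominated for the keeper.

Center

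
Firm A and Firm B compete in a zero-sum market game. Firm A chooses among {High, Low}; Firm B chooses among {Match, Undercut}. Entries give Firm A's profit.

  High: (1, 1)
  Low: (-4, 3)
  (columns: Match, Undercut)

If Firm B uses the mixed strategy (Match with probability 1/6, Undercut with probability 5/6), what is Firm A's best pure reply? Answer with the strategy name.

Expected payoff of High: (1/6)·1 + (5/6)·1 = 1.
Expected payoff of Low: (1/6)·(-4) + (5/6)·3 = 11/6.
The largest is 11/6, so Firm A's best response is Low.

Low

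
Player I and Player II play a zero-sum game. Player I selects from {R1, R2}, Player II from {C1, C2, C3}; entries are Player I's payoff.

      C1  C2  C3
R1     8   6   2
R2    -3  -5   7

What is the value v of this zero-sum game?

Row minima: R1 → 2, R2 → -5; maximin = 2.
Column maxima: C1 → 8, C2 → 6, C3 → 7; minimax = 6.
2 ≠ 6, so there is no saddle point; optimal play is mixed.
C1 is strictly dominated by C2 (it gives Player I strictly more in every row), so Player II never plays it.
On the remaining 2×2 (R1, R2 vs C2, C3):
Let Player I play R1 with probability p. Expected payoff against C2: 6p + (-5)(1−p) = 11p − 5; against C3: 2p + 7(1−p) = −5p + 7.
Setting these equal: 11p − 5 = −5p + 7 ⇒ 16p = 12 ⇒ p = 3/4, and the value is (11)·(3/4) − 5 = 13/4.
For Player II: with q = P(C2), equating R1's and R2's payoffs gives 4q + 2 = −12q + 7 ⇒ q = 5/16.

13/4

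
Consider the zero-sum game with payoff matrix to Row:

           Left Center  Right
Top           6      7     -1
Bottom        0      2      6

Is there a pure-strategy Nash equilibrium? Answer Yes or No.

Row minima: Top → -1, Bottom → 0; maximin = 0.
Column maxima: Left → 6, Center → 7, Right → 6; minimax = 6.
0 ≠ 6, so no pure-strategy equilibrium exists.

No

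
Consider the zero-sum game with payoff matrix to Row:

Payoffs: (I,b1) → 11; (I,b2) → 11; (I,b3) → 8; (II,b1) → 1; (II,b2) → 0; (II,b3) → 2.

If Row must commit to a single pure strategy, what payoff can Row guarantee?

8

Row minima: I → 8, II → 0.
The best of these is 8.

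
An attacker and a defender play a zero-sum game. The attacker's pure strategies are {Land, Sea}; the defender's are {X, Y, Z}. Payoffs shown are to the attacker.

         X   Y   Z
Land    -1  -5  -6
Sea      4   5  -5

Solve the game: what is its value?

Row minima: Land → -6, Sea → -5; maximin = -5.
Column maxima: X → 4, Y → 5, Z → -5; minimax = -5.
Since maximin = minimax = -5, there is a saddle point and the value is -5.

-5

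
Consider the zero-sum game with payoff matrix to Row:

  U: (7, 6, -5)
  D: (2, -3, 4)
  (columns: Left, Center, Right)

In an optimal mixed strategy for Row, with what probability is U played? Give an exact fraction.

7/18

Row minima: U → -5, D → -3; maximin = -3.
Column maxima: Left → 7, Center → 6, Right → 4; minimax = 4.
-3 ≠ 4, so there is no saddle point; optimal play is mixed.
Left is strictly dominated by Center (it gives Row strictly more in every row), so Column never plays it.
On the remaining 2×2 (U, D vs Center, Right):
Let Row play U with probability p. Expected payoff against Center: 6p + (-3)(1−p) = 9p − 3; against Right: (-5)p + 4(1−p) = −9p + 4.
Setting these equal: 9p − 3 = −9p + 4 ⇒ 18p = 7 ⇒ p = 7/18, and the value is (9)·(7/18) − 3 = 1/2.
For Column: with q = P(Center), equating U's and D's payoffs gives 11q − 5 = −7q + 4 ⇒ q = 1/2.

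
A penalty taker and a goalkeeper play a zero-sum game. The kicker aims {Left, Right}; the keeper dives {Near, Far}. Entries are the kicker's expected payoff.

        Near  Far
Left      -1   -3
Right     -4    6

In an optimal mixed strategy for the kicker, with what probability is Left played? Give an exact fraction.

5/6

Row minima: Left → -3, Right → -4; maximin = -3.
Column maxima: Near → -1, Far → 6; minimax = -1.
-3 ≠ -1, so there is no saddle point; optimal play is mixed.
Let the kicker play Left with probability p. Expected payoff against Near: (-1)p + (-4)(1−p) = 3p − 4; against Far: (-3)p + 6(1−p) = −9p + 6.
Setting these equal: 3p − 4 = −9p + 6 ⇒ 12p = 10 ⇒ p = 5/6, and the value is (3)·(5/6) − 4 = -3/2.
For the keeper: with q = P(Near), equating Left's and Right's payoffs gives 2q − 3 = −10q + 6 ⇒ q = 3/4.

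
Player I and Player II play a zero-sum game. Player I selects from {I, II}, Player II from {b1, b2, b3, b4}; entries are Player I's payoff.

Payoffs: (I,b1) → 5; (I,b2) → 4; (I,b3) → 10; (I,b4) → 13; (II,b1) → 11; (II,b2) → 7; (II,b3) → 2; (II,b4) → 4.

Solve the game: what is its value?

62/11

Row minima: I → 4, II → 2; maximin = 4.
Column maxima: b1 → 11, b2 → 7, b3 → 10, b4 → 13; minimax = 7.
4 ≠ 7, so there is no saddle point; optimal play is mixed.
b1 is strictly dominated by b2 (it gives Player I strictly more in every row), so Player II never plays it.
b4 is strictly dominated by b3 (it gives Player I strictly more in every row), so Player II never plays it.
On the remaining 2×2 (I, II vs b2, b3):
Let Player I play I with probability p. Expected payoff against b2: 4p + 7(1−p) = −3p + 7; against b3: 10p + 2(1−p) = 8p + 2.
Setting these equal: −3p + 7 = 8p + 2 ⇒ −11p = -5 ⇒ p = 5/11, and the value is (-3)·(5/11) + 7 = 62/11.
For Player II: with q = P(b2), equating I's and II's payoffs gives −6q + 10 = 5q + 2 ⇒ q = 8/11.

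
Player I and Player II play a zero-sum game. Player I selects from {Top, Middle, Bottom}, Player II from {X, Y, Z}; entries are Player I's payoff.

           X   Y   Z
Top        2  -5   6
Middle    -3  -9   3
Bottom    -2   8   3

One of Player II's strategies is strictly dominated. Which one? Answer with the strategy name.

Z

X holds Player I's payoff strictly below Z in every row: 2 < 6, -3 < 3, -2 < 3.
So Z is strictly dominated for Player II.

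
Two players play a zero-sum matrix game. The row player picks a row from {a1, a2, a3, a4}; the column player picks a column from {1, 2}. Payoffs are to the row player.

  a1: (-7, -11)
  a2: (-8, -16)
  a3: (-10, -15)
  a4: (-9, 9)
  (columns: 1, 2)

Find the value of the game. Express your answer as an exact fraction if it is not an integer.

Row minima: a1 → -11, a2 → -16, a3 → -15, a4 → -9; maximin = -9.
Column maxima: 1 → -7, 2 → 9; minimax = -7.
-9 ≠ -7, so there is no saddle point; optimal play is mixed.
a2 is strictly dominated by a1, so the row player never plays it.
a3 is strictly dominated by a1, so the row player never plays it.
On the remaining 2×2 (a1, a4 vs 1, 2):
Let the row player play a1 with probability p. Expected payoff against 1: (-7)p + (-9)(1−p) = 2p − 9; against 2: (-11)p + 9(1−p) = −20p + 9.
Setting these equal: 2p − 9 = −20p + 9 ⇒ 22p = 18 ⇒ p = 9/11, and the value is (2)·(9/11) − 9 = -81/11.
For the column player: with q = P(1), equating a1's and a4's payoffs gives 4q − 11 = −18q + 9 ⇒ q = 10/11.

-81/11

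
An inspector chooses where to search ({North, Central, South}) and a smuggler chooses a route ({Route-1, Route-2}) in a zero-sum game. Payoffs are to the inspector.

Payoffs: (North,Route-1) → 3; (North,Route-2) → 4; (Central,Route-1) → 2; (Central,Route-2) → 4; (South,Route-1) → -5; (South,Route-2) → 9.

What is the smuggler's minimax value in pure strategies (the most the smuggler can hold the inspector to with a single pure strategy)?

Column maxima: Route-1 → 3, Route-2 → 9.
The smallest of these is 3.

3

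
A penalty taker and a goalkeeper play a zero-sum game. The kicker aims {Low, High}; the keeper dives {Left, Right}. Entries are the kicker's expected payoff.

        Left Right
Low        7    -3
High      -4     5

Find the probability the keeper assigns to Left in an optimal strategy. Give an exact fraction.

8/19

Row minima: Low → -3, High → -4; maximin = -3.
Column maxima: Left → 7, Right → 5; minimax = 5.
-3 ≠ 5, so there is no saddle point; optimal play is mixed.
Let the kicker play Low with probability p. Expected payoff against Left: 7p + (-4)(1−p) = 11p − 4; against Right: (-3)p + 5(1−p) = −8p + 5.
Setting these equal: 11p − 4 = −8p + 5 ⇒ 19p = 9 ⇒ p = 9/19, and the value is (11)·(9/19) − 4 = 23/19.
For the keeper: with q = P(Left), equating Low's and High's payoffs gives 10q − 3 = −9q + 5 ⇒ q = 8/19.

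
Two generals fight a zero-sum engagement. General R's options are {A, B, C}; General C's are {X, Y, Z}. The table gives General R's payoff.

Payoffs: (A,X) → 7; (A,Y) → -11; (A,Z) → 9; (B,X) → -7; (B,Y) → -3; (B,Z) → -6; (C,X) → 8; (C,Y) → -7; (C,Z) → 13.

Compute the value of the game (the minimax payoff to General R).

-73/19

Row minima: A → -11, B → -7, C → -7; maximin = -7.
Column maxima: X → 8, Y → -3, Z → 13; minimax = -3.
-7 ≠ -3, so there is no saddle point; optimal play is mixed.
A is strictly dominated by C, so General R never plays it.
Z is strictly dominated by X (it gives General R strictly more in every row), so General C never plays it.
On the remaining 2×2 (B, C vs X, Y):
Let General R play B with probability p. Expected payoff against X: (-7)p + 8(1−p) = −15p + 8; against Y: (-3)p + (-7)(1−p) = 4p − 7.
Setting these equal: −15p + 8 = 4p − 7 ⇒ −19p = -15 ⇒ p = 15/19, and the value is (-15)·(15/19) + 8 = -73/19.
For General C: with q = P(X), equating B's and C's payoffs gives −4q − 3 = 15q − 7 ⇒ q = 4/19.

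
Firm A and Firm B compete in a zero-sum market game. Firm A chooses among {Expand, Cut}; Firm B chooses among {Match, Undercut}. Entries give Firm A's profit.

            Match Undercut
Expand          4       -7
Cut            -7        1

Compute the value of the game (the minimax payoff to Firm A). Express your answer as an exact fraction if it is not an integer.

-45/19

Row minima: Expand → -7, Cut → -7; maximin = -7.
Column maxima: Match → 4, Undercut → 1; minimax = 1.
-7 ≠ 1, so there is no saddle point; optimal play is mixed.
Let Firm A play Expand with probability p. Expected payoff against Match: 4p + (-7)(1−p) = 11p − 7; against Undercut: (-7)p + 1(1−p) = −8p + 1.
Setting these equal: 11p − 7 = −8p + 1 ⇒ 19p = 8 ⇒ p = 8/19, and the value is (11)·(8/19) − 7 = -45/19.
For Firm B: with q = P(Match), equating Expand's and Cut's payoffs gives 11q − 7 = −8q + 1 ⇒ q = 8/19.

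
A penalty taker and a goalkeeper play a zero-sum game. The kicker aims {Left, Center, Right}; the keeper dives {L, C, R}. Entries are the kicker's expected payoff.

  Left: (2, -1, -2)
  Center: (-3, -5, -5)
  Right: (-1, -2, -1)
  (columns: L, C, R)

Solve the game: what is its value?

-3/2

Row minima: Left → -2, Center → -5, Right → -2; maximin = -2.
Column maxima: L → 2, C → -1, R → -1; minimax = -1.
-2 ≠ -1, so there is no saddle point; optimal play is mixed.
Center is strictly dominated by Left, so the kicker never plays it.
L is strictly dominated by C (it gives the kicker strictly more in every row), so the keeper never plays it.
On the remaining 2×2 (Left, Right vs C, R):
Let the kicker play Left with probability p. Expected payoff against C: (-1)p + (-2)(1−p) = p − 2; against R: (-2)p + (-1)(1−p) = −p − 1.
Setting these equal: p − 2 = −p − 1 ⇒ 2p = 1 ⇒ p = 1/2, and the value is (1)·(1/2) − 2 = -3/2.
For the keeper: with q = P(C), equating Left's and Right's payoffs gives q − 2 = −q − 1 ⇒ q = 1/2.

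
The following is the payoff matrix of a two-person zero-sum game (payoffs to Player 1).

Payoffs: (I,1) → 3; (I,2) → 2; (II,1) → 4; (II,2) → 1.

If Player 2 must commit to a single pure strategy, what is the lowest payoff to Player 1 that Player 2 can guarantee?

2

Column maxima: 1 → 4, 2 → 2.
The smallest of these is 2.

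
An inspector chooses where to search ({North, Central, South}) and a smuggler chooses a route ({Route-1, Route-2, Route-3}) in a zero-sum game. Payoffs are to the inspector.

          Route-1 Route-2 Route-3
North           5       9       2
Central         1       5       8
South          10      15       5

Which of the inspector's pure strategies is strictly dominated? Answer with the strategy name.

South gives a strictly higher payoff than North against every column: 10 > 5, 15 > 9, 5 > 2.
So North is strictly dominated and the inspector never plays it.

North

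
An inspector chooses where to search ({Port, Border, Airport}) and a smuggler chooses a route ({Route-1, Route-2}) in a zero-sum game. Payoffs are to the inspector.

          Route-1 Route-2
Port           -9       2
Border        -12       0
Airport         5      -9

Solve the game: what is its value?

-71/25

Row minima: Port → -9, Border → -12, Airport → -9; maximin = -9.
Column maxima: Route-1 → 5, Route-2 → 2; minimax = 2.
-9 ≠ 2, so there is no saddle point; optimal play is mixed.
Border is strictly dominated by Port, so the inspector never plays it.
On the remaining 2×2 (Port, Airport vs Route-1, Route-2):
Let the inspector play Port with probability p. Expected payoff against Route-1: (-9)p + 5(1−p) = −14p + 5; against Route-2: 2p + (-9)(1−p) = 11p − 9.
Setting these equal: −14p + 5 = 11p − 9 ⇒ −25p = -14 ⇒ p = 14/25, and the value is (-14)·(14/25) + 5 = -71/25.
For the smuggler: with q = P(Route-1), equating Port's and Airport's payoffs gives −11q + 2 = 14q − 9 ⇒ q = 11/25.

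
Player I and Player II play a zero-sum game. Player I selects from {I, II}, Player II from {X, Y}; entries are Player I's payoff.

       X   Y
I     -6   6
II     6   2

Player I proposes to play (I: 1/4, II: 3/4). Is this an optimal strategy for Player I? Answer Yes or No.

Against X this mix gives (1/4)·(-6) + (3/4)·6 = 3.
Against Y this mix gives (1/4)·6 + (3/4)·2 = 3.
All of Player II's active replies (X, Y) yield 3, and no column does worse for Player I. The mix makes Player II indifferent and guarantees 3, so it is optimal.

Yes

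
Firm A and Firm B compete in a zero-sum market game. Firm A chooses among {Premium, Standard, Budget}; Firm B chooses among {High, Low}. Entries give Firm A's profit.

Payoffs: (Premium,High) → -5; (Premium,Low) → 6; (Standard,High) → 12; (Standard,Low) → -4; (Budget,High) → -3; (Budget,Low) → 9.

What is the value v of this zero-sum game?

24/7

Row minima: Premium → -5, Standard → -4, Budget → -3; maximin = -3.
Column maxima: High → 12, Low → 9; minimax = 9.
-3 ≠ 9, so there is no saddle point; optimal play is mixed.
Premium is strictly dominated by Budget, so Firm A never plays it.
On the remaining 2×2 (Standard, Budget vs High, Low):
Let Firm A play Standard with probability p. Expected payoff against High: 12p + (-3)(1−p) = 15p − 3; against Low: (-4)p + 9(1−p) = −13p + 9.
Setting these equal: 15p − 3 = −13p + 9 ⇒ 28p = 12 ⇒ p = 3/7, and the value is (15)·(3/7) − 3 = 24/7.
For Firm B: with q = P(High), equating Standard's and Budget's payoffs gives 16q − 4 = −12q + 9 ⇒ q = 13/28.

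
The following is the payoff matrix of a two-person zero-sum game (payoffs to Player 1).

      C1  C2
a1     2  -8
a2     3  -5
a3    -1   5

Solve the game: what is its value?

Row minima: a1 → -8, a2 → -5, a3 → -1; maximin = -1.
Column maxima: C1 → 3, C2 → 5; minimax = 3.
-1 ≠ 3, so there is no saddle point; optimal play is mixed.
a1 is strictly dominated by a2, so Player 1 never plays it.
On the remaining 2×2 (a2, a3 vs C1, C2):
Let Player 1 play a2 with probability p. Expected payoff against C1: 3p + (-1)(1−p) = 4p − 1; against C2: (-5)p + 5(1−p) = −10p + 5.
Setting these equal: 4p − 1 = −10p + 5 ⇒ 14p = 6 ⇒ p = 3/7, and the value is (4)·(3/7) − 1 = 5/7.
For Player 2: with q = P(C1), equating a2's and a3's payoffs gives 8q − 5 = −6q + 5 ⇒ q = 5/7.

5/7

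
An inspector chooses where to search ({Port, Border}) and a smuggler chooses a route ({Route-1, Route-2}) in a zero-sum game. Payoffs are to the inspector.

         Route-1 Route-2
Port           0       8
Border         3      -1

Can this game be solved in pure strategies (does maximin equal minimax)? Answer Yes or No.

No

Row minima: Port → 0, Border → -1; maximin = 0.
Column maxima: Route-1 → 3, Route-2 → 8; minimax = 3.
0 ≠ 3, so no pure-strategy equilibrium exists.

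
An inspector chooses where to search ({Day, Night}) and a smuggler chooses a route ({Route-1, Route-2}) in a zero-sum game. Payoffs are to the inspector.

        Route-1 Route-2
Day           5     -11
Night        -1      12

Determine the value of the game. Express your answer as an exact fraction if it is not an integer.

Row minima: Day → -11, Night → -1; maximin = -1.
Column maxima: Route-1 → 5, Route-2 → 12; minimax = 5.
-1 ≠ 5, so there is no saddle point; optimal play is mixed.
Let the inspector play Day with probability p. Expected payoff against Route-1: 5p + (-1)(1−p) = 6p − 1; against Route-2: (-11)p + 12(1−p) = −23p + 12.
Setting these equal: 6p − 1 = −23p + 12 ⇒ 29p = 13 ⇒ p = 13/29, and the value is (6)·(13/29) − 1 = 49/29.
For the smuggler: with q = P(Route-1), equating Day's and Night's payoffs gives 16q − 11 = −13q + 12 ⇒ q = 23/29.

49/29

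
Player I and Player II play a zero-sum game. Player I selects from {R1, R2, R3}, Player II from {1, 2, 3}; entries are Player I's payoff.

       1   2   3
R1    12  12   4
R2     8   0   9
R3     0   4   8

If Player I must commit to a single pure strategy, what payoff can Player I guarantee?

Row minima: R1 → 4, R2 → 0, R3 → 0.
The best of these is 4.

4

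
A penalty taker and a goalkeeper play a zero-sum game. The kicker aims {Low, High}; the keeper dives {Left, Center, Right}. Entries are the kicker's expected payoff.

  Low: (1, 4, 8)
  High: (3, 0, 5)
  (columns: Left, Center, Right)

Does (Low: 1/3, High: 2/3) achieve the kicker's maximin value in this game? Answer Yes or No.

No

Against Left this mix gives (1/3)·1 + (2/3)·3 = 7/3.
Against Center this mix gives (1/3)·4 + (2/3)·0 = 4/3.
Against Right this mix gives (1/3)·8 + (2/3)·5 = 6.
The keeper will play Center, holding the kicker to 4/3. Shifting weight toward the row that does better against Center would raise this floor (the equalizing mix achieves 2 against both Center and Left), so the proposed strategy is not optimal.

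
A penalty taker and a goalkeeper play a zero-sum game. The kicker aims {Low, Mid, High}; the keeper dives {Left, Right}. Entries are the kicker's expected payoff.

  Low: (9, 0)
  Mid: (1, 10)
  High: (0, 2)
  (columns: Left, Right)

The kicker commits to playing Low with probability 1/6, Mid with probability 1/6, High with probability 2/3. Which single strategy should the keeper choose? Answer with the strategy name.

If the keeper plays Left, the kicker's expected payoff is (1/6)·9 + (1/6)·1 + (2/3)·0 = 5/3.
If the keeper plays Right, the kicker's expected payoff is (1/6)·0 + (1/6)·10 + (2/3)·2 = 3.
The keeper minimizes the kicker's payoff; the smallest is 5/3, so the best response is Left.

Left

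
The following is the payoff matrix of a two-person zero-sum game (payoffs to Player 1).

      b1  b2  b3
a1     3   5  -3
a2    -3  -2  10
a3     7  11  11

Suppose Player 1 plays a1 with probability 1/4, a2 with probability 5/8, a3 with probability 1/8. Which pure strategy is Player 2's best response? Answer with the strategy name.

If Player 2 plays b1, Player 1's expected payoff is (1/4)·3 + (5/8)·(-3) + (1/8)·7 = -1/4.
If Player 2 plays b2, Player 1's expected payoff is (1/4)·5 + (5/8)·(-2) + (1/8)·11 = 11/8.
If Player 2 plays b3, Player 1's expected payoff is (1/4)·(-3) + (5/8)·10 + (1/8)·11 = 55/8.
Player 2 minimizes Player 1's payoff; the smallest is -1/4, so the best response is b1.

b1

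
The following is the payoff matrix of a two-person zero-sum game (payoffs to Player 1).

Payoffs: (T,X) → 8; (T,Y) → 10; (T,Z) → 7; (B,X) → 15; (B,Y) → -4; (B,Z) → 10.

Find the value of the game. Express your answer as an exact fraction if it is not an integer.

Row minima: T → 7, B → -4; maximin = 7.
Column maxima: X → 15, Y → 10, Z → 10; minimax = 10.
7 ≠ 10, so there is no saddle point; optimal play is mixed.
X is strictly dominated by Z (it gives Player 1 strictly more in every row), so Player 2 never plays it.
On the remaining 2×2 (T, B vs Y, Z):
Let Player 1 play T with probability p. Expected payoff against Y: 10p + (-4)(1−p) = 14p − 4; against Z: 7p + 10(1−p) = −3p + 10.
Setting these equal: 14p − 4 = −3p + 10 ⇒ 17p = 14 ⇒ p = 14/17, and the value is (14)·(14/17) − 4 = 128/17.
For Player 2: with q = P(Y), equating T's and B's payoffs gives 3q + 7 = −14q + 10 ⇒ q = 3/17.

128/17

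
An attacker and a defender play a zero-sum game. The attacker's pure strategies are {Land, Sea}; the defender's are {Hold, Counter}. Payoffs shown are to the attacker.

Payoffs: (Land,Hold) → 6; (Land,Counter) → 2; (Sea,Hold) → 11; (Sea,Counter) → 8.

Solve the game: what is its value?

8

Row minima: Land → 2, Sea → 8; maximin = 8.
Column maxima: Hold → 11, Counter → 8; minimax = 8.
Since maximin = minimax = 8, there is a saddle point and the value is 8.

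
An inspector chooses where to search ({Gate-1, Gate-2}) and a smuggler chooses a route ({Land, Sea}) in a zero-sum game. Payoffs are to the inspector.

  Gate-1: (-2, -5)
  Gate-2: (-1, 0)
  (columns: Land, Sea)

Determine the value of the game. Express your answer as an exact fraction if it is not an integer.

Row minima: Gate-1 → -5, Gate-2 → -1; maximin = -1.
Column maxima: Land → -1, Sea → 0; minimax = -1.
Since maximin = minimax = -1, there is a saddle point and the value is -1.

-1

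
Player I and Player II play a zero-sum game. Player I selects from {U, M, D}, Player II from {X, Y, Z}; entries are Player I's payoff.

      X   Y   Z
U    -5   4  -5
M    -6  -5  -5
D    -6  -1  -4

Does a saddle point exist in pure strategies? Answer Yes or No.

Row minima: U → -5, M → -6, D → -6; maximin = -5.
Column maxima: X → -5, Y → 4, Z → -4; minimax = -5.
maximin = minimax = -5, so a saddle point exists.

Yes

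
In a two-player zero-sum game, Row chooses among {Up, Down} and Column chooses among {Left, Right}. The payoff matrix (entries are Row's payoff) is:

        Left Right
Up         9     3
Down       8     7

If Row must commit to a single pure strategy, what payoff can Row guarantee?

7

Row minima: Up → 3, Down → 7.
The best of these is 7.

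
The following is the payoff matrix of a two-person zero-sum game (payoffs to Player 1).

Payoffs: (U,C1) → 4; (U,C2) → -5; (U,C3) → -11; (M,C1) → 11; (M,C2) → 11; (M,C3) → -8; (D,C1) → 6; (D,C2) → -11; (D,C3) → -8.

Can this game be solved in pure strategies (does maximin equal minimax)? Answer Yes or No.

Yes

Row minima: U → -11, M → -8, D → -11; maximin = -8.
Column maxima: C1 → 11, C2 → 11, C3 → -8; minimax = -8.
maximin = minimax = -8, so a saddle point exists.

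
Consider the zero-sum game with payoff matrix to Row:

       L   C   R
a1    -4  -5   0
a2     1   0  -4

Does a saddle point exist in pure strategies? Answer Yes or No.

No

Row minima: a1 → -5, a2 → -4; maximin = -4.
Column maxima: L → 1, C → 0, R → 0; minimax = 0.
-4 ≠ 0, so no pure-strategy equilibrium exists.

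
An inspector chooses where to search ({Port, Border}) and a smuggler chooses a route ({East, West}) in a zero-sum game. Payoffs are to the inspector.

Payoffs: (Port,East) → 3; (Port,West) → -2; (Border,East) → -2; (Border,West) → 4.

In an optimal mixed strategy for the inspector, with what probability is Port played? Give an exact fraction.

6/11

Row minima: Port → -2, Border → -2; maximin = -2.
Column maxima: East → 3, West → 4; minimax = 3.
-2 ≠ 3, so there is no saddle point; optimal play is mixed.
Let the inspector play Port with probability p. Expected payoff against East: 3p + (-2)(1−p) = 5p − 2; against West: (-2)p + 4(1−p) = −6p + 4.
Setting these equal: 5p − 2 = −6p + 4 ⇒ 11p = 6 ⇒ p = 6/11, and the value is (5)·(6/11) − 2 = 8/11.
For the smuggler: with q = P(East), equating Port's and Border's payoffs gives 5q − 2 = −6q + 4 ⇒ q = 6/11.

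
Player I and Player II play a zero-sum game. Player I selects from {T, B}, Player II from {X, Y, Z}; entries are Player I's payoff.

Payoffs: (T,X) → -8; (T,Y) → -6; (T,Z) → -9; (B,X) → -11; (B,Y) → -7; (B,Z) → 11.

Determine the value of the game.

-187/23

Row minima: T → -9, B → -11; maximin = -9.
Column maxima: X → -8, Y → -6, Z → 11; minimax = -8.
-9 ≠ -8, so there is no saddle point; optimal play is mixed.
Y is strictly dominated by X (it gives Player I strictly more in every row), so Player II never plays it.
On the remaining 2×2 (T, B vs X, Z):
Let Player I play T with probability p. Expected payoff against X: (-8)p + (-11)(1−p) = 3p − 11; against Z: (-9)p + 11(1−p) = −20p + 11.
Setting these equal: 3p − 11 = −20p + 11 ⇒ 23p = 22 ⇒ p = 22/23, and the value is (3)·(22/23) − 11 = -187/23.
For Player II: with q = P(X), equating T's and B's payoffs gives q − 9 = −22q + 11 ⇒ q = 20/23.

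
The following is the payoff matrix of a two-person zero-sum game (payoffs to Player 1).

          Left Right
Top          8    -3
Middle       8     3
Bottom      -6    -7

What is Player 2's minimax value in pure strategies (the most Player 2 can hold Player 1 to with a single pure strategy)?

3

Column maxima: Left → 8, Right → 3.
The smallest of these is 3.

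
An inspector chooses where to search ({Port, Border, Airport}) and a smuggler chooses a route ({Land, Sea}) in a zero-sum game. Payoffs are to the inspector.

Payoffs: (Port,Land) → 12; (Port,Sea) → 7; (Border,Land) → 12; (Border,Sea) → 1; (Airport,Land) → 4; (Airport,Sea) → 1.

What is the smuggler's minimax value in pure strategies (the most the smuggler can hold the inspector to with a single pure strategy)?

7

Column maxima: Land → 12, Sea → 7.
The smallest of these is 7.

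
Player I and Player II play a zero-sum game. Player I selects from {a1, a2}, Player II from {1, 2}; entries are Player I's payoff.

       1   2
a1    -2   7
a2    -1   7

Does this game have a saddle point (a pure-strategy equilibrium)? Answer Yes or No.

Row minima: a1 → -2, a2 → -1; maximin = -1.
Column maxima: 1 → -1, 2 → 7; minimax = -1.
maximin = minimax = -1, so a saddle point exists.

Yes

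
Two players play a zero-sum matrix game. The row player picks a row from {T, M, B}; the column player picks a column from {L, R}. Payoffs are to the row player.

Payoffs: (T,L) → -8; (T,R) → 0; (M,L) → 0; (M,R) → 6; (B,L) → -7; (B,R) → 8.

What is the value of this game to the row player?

0

Row minima: T → -8, M → 0, B → -7; maximin = 0.
Column maxima: L → 0, R → 8; minimax = 0.
Since maximin = minimax = 0, there is a saddle point and the value is 0.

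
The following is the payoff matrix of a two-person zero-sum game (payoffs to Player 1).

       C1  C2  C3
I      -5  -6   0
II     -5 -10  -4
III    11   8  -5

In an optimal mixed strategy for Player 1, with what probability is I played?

Row minima: I → -6, II → -10, III → -5; maximin = -5.
Column maxima: C1 → 11, C2 → 8, C3 → 0; minimax = 0.
-5 ≠ 0, so there is no saddle point; optimal play is mixed.
C1 is strictly dominated by C2 (it gives Player 1 strictly more in every row), so Player 2 never plays it.
With C1 eliminated, II is strictly dominated by I (I gives Player 1 strictly more in every remaining column), so Player 1 never plays it.
On the remaining 2×2 (I, III vs C2, C3):
Let Player 1 play I with probability p. Expected payoff against C2: (-6)p + 8(1−p) = −14p + 8; against C3: 0p + (-5)(1−p) = 5p − 5.
Setting these equal: −14p + 8 = 5p − 5 ⇒ −19p = -13 ⇒ p = 13/19, and the value is (-14)·(13/19) + 8 = -30/19.
For Player 2: with q = P(C2), equating I's and III's payoffs gives −6q = 13q − 5 ⇒ q = 5/19.

13/19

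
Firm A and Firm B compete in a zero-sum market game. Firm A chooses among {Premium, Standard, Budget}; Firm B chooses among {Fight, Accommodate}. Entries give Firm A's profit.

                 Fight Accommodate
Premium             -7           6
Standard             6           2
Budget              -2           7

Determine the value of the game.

46/13

Row minima: Premium → -7, Standard → 2, Budget → -2; maximin = 2.
Column maxima: Fight → 6, Accommodate → 7; minimax = 6.
2 ≠ 6, so there is no saddle point; optimal play is mixed.
Premium is strictly dominated by Budget, so Firm A never plays it.
On the remaining 2×2 (Standard, Budget vs Fight, Accommodate):
Let Firm A play Standard with probability p. Expected payoff against Fight: 6p + (-2)(1−p) = 8p − 2; against Accommodate: 2p + 7(1−p) = −5p + 7.
Setting these equal: 8p − 2 = −5p + 7 ⇒ 13p = 9 ⇒ p = 9/13, and the value is (8)·(9/13) − 2 = 46/13.
For Firm B: with q = P(Fight), equating Standard's and Budget's payoffs gives 4q + 2 = −9q + 7 ⇒ q = 5/13.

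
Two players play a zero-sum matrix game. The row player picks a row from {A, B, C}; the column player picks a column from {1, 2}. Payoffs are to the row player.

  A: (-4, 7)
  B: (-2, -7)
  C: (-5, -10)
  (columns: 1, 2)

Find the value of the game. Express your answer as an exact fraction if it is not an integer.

-21/8

Row minima: A → -4, B → -7, C → -10; maximin = -4.
Column maxima: 1 → -2, 2 → 7; minimax = -2.
-4 ≠ -2, so there is no saddle point; optimal play is mixed.
C is strictly dominated by A, so the row player never plays it.
On the remaining 2×2 (A, B vs 1, 2):
Let the row player play A with probability p. Expected payoff against 1: (-4)p + (-2)(1−p) = −2p − 2; against 2: 7p + (-7)(1−p) = 14p − 7.
Setting these equal: −2p − 2 = 14p − 7 ⇒ −16p = -5 ⇒ p = 5/16, and the value is (-2)·(5/16) − 2 = -21/8.
For the column player: with q = P(1), equating A's and B's payoffs gives −11q + 7 = 5q − 7 ⇒ q = 7/8.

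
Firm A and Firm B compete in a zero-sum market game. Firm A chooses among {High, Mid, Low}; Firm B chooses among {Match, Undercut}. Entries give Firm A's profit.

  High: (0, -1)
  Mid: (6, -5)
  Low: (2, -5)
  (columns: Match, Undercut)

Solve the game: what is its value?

-1

Row minima: High → -1, Mid → -5, Low → -5; maximin = -1.
Column maxima: Match → 6, Undercut → -1; minimax = -1.
Since maximin = minimax = -1, there is a saddle point and the value is -1.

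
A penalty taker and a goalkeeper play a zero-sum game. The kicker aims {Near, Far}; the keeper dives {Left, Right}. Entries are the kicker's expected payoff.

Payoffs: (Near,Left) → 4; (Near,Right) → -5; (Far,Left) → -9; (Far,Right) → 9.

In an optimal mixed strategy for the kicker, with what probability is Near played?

2/3

Row minima: Near → -5, Far → -9; maximin = -5.
Column maxima: Left → 4, Right → 9; minimax = 4.
-5 ≠ 4, so there is no saddle point; optimal play is mixed.
Let the kicker play Near with probability p. Expected payoff against Left: 4p + (-9)(1−p) = 13p − 9; against Right: (-5)p + 9(1−p) = −14p + 9.
Setting these equal: 13p − 9 = −14p + 9 ⇒ 27p = 18 ⇒ p = 2/3, and the value is (13)·(2/3) − 9 = -1/3.
For the keeper: with q = P(Left), equating Near's and Far's payoffs gives 9q − 5 = −18q + 9 ⇒ q = 14/27.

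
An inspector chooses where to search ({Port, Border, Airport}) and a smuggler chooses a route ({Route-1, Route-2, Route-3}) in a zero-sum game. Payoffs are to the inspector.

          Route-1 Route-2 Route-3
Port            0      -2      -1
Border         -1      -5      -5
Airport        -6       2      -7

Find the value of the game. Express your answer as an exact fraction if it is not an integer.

Row minima: Port → -2, Border → -5, Airport → -7; maximin = -2.
Column maxima: Route-1 → 0, Route-2 → 2, Route-3 → -1; minimax = -1.
-2 ≠ -1, so there is no saddle point; optimal play is mixed.
Border is strictly dominated by Port, so the inspector never plays it.
Route-1 is strictly dominated by Route-3 (it gives the inspector strictly more in every row), so the smuggler never plays it.
On the remaining 2×2 (Port, Airport vs Route-2, Route-3):
Let the inspector play Port with probability p. Expected payoff against Route-2: (-2)p + 2(1−p) = −4p + 2; against Route-3: (-1)p + (-7)(1−p) = 6p − 7.
Setting these equal: −4p + 2 = 6p − 7 ⇒ −10p = -9 ⇒ p = 9/10, and the value is (-4)·(9/10) + 2 = -8/5.
For the smuggler: with q = P(Route-2), equating Port's and Airport's payoffs gives −q − 1 = 9q − 7 ⇒ q = 3/5.

-8/5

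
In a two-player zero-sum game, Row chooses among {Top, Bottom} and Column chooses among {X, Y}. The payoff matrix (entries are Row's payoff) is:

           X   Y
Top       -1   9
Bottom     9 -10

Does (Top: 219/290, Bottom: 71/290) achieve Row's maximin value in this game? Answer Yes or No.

No

Against X this mix gives (219/290)·(-1) + (71/290)·9 = 42/29.
Against Y this mix gives (219/290)·9 + (71/290)·(-10) = 1261/290.
Column will play X, holding Row to 42/29. Shifting weight toward the row that does better against X would raise this floor (the equalizing mix achieves 71/29 against both X and Y), so the proposed strategy is not optimal.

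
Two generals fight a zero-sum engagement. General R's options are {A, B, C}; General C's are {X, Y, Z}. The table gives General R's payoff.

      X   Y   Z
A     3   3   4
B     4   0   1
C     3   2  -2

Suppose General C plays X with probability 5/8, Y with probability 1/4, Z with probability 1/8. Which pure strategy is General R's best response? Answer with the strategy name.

A

Expected payoff of A: (5/8)·3 + (1/4)·3 + (1/8)·4 = 25/8.
Expected payoff of B: (5/8)·4 + (1/4)·0 + (1/8)·1 = 21/8.
Expected payoff of C: (5/8)·3 + (1/4)·2 + (1/8)·(-2) = 17/8.
The largest is 25/8, so General R's best response is A.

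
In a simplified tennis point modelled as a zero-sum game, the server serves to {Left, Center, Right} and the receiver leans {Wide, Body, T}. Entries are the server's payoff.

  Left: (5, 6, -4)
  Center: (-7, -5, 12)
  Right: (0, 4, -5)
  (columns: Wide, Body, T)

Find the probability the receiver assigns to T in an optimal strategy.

3/7

Row minima: Left → -4, Center → -7, Right → -5; maximin = -4.
Column maxima: Wide → 5, Body → 6, T → 12; minimax = 5.
-4 ≠ 5, so there is no saddle point; optimal play is mixed.
Right is strictly dominated by Left, so the server never plays it.
Body is strictly dominated by Wide (it gives the server strictly more in every row), so the receiver never plays it.
On the remaining 2×2 (Left, Center vs Wide, T):
Let the server play Left with probability p. Expected payoff against Wide: 5p + (-7)(1−p) = 12p − 7; against T: (-4)p + 12(1−p) = −16p + 12.
Setting these equal: 12p − 7 = −16p + 12 ⇒ 28p = 19 ⇒ p = 19/28, and the value is (12)·(19/28) − 7 = 8/7.
For the receiver: with q = P(Wide), equating Left's and Center's payoffs gives 9q − 4 = −19q + 12 ⇒ q = 4/7.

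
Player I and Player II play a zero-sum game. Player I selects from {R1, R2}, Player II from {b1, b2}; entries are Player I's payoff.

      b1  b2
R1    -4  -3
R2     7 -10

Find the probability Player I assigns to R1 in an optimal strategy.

Row minima: R1 → -4, R2 → -10; maximin = -4.
Column maxima: b1 → 7, b2 → -3; minimax = -3.
-4 ≠ -3, so there is no saddle point; optimal play is mixed.
Let Player I play R1 with probability p. Expected payoff against b1: (-4)p + 7(1−p) = −11p + 7; against b2: (-3)p + (-10)(1−p) = 7p − 10.
Setting these equal: −11p + 7 = 7p − 10 ⇒ −18p = -17 ⇒ p = 17/18, and the value is (-11)·(17/18) + 7 = -61/18.
For Player II: with q = P(b1), equating R1's and R2's payoffs gives −q − 3 = 17q − 10 ⇒ q = 7/18.

17/18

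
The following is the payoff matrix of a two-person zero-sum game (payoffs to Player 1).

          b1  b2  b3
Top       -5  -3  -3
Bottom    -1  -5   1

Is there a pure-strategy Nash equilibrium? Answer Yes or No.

Row minima: Top → -5, Bottom → -5; maximin = -5.
Column maxima: b1 → -1, b2 → -3, b3 → 1; minimax = -3.
-5 ≠ -3, so no pure-strategy equilibrium exists.

No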